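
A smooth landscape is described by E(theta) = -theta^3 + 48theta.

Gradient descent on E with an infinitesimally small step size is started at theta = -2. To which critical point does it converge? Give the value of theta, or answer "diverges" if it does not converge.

-4

E'(theta) = -3(theta - 4)(theta + 4), so E'(-2) = 36.
Gradient descent moves in the -E' direction, i.e. theta is decreasing.
The nearest critical point in that direction is theta = -4, where E'' = 24 > 0 (a local minimum). The iterate converges there.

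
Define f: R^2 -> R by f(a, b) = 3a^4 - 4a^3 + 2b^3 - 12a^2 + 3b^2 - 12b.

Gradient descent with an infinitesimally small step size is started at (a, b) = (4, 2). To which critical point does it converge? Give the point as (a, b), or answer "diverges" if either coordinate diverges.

f is separable, so gradient descent decouples: a follows -∂f/∂a, b follows -∂f/∂b.
∂f/∂a = 12a(a - 2)(a + 1); at a=4 this is 480, so a decreases.
∂f/∂b = 6(b - 1)(b + 2); at b=2 this is 24, so b decreases.
a converges to its nearest critical value 2 (a local min of the a-part); b converges to 1. The iterate converges to (2, 1).

(2, 1)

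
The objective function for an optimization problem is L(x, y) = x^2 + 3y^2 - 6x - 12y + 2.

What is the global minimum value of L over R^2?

-19

L(x,y) separates as P(x) + Q(y) + 2, so its minimum is min P + min Q + 2.
P'(x) = 2x - 6 vanishes at x ∈ {3}; Q'(y) = 6y - 12 vanishes at y ∈ {2}.
Local minima of P (where P''>0): P(3)=-9. Local minima of Q: Q(2)=-12.
So the global minimum of L is P(3) + Q(2) + 2 = -9 − 12 + 2 = -19, attained at (3, 2).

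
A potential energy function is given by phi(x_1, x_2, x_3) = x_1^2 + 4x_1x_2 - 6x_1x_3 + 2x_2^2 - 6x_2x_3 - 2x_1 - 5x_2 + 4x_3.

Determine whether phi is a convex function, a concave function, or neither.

phi is quadratic, so its Hessian is the constant matrix H = [[2, 4, -6], [4, 4, -6], [-6, -6, 0]].
Leading principal minors: 2, -8, 72.
Neither pattern holds ⇒ H is indefinite ⇒ neither convex nor concave.

neither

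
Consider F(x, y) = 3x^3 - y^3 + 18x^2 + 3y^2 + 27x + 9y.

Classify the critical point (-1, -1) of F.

The mixed partial ∂²F/∂x∂y is 0, so the Hessian at any point is diag(F_xx, F_yy) = diag(18(x + 2), 6(-y + 1)).
At (-1, -1): H = diag(18, 12).
Both eigenvalues are positive, so H is positive definite: a local minimum.

local minimum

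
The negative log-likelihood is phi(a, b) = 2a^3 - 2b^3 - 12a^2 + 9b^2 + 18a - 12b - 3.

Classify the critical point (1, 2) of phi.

local maximum

The mixed partial ∂²phi/∂a∂b is 0, so the Hessian at any point is diag(phi_aa, phi_bb) = diag(12(a - 2), 6(-2b + 3)).
At (1, 2): H = diag(-12, -6).
Both eigenvalues are negative, so H is negative definite: a local maximum.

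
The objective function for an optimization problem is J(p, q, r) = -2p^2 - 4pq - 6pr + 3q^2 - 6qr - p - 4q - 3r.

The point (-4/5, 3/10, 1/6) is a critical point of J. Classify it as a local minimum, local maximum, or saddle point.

saddle point

The Hessian is constant: H = [[-4, -4, -6], [-4, 6, -6], [-6, -6, 0]].
Leading principal minors: Δ₁ = -4, Δ₂ = -40, Δ₃ = -360.
The minors fit neither the all-positive nor the alternating-sign pattern, so H is indefinite: a saddle point.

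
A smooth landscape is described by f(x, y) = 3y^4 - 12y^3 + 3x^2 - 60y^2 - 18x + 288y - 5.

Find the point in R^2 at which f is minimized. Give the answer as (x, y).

f(x,y) separates as P(x) + Q(y) − 5, so its minimum is min P + min Q − 5.
P'(x) = 6x - 18 vanishes at x ∈ {3}; Q'(y) = 12(y - 4)(y - 2)(y + 3) vanishes at y ∈ {-3, 2, 4}.
Local minima of P (where P''>0): P(3)=-27. Local minima of Q: Q(-3)=-837, Q(4)=192.
So the global minimum of f is P(3) + Q(-3) − 5 = -27 − 837 − 5 = -869, attained at (3, -3).

(3, -3)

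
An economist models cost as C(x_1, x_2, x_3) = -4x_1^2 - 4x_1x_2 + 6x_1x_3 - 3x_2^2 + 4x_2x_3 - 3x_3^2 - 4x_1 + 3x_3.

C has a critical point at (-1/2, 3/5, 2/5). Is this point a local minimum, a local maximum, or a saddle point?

The Hessian is constant: H = [[-8, -4, 6], [-4, -6, 4], [6, 4, -6]].
Leading principal minors: Δ₁ = -8, Δ₂ = 32, Δ₃ = -40.
The minors alternate sign starting negative (−, +, −), so H is negative definite: a local maximum.

local maximum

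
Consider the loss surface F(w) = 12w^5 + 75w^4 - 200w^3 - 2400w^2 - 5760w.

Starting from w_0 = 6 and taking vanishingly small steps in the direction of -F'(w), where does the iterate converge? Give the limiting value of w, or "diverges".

F'(w) = 60(w - 4)(w + 2)(w + 3)(w + 4), so F'(6) = 86400.
Gradient descent moves in the -F' direction, i.e. w is decreasing.
The nearest critical point in that direction is w = 4, where F'' = 20160 > 0 (a local minimum). The iterate converges there.

4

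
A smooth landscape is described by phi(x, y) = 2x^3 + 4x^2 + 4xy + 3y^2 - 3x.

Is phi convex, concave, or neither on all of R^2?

The term 2x^3 is cubic, so the Hessian is not constant.
∂²phi/∂x² = 12x + 8, which takes both signs as x varies (negative for sufficiently negative x). A diagonal entry of the Hessian changing sign means the Hessian is neither positive- nor negative-semidefinite on all of R^2.

neither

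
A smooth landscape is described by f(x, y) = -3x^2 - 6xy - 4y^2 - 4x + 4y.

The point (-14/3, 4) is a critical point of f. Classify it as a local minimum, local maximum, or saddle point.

local maximum

The Hessian of f is constant: H = [[-6, -6], [-6, -8]].
det(H) = (-6)·(-8) − (-6)² = 12.
det(H) > 0 and tr(H) = -14 < 0, so H is negative definite and the point is a local maximum.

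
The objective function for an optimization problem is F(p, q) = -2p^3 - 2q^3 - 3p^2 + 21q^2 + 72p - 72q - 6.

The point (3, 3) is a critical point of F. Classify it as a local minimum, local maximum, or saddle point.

saddle point

The mixed partial ∂²F/∂p∂q is 0, so the Hessian at any point is diag(F_pp, F_qq) = diag(-6(2p + 1), 6(-2q + 7)).
At (3, 3): H = diag(-42, 6).
The eigenvalues have opposite signs, so H is indefinite: a saddle point.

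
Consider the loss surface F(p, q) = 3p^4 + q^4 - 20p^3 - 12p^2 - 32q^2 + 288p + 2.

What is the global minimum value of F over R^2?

F(p,q) separates as A(p) + B(q) + 2, so its minimum is min A + min B + 2.
A'(p) = 12(p - 4)(p - 3)(p + 2) vanishes at p ∈ {-2, 3, 4}; B'(q) = 4q(q - 4)(q + 4) vanishes at q ∈ {-4, 0, 4}.
Local minima of A (where A''>0): A(-2)=-416, A(4)=448. Local minima of B: B(-4)=-256, B(4)=-256.
So the global minimum of F is A(-2) + B(-4) + 2 = -416 − 256 + 2 = -670, attained at (-2, -4).

-670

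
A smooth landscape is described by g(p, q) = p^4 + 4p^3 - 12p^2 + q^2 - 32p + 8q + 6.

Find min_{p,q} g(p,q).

g(p,q) separates as A(p) + B(q) + 6, so its minimum is min A + min B + 6.
A'(p) = 4(p - 2)(p + 1)(p + 4) vanishes at p ∈ {-4, -1, 2}; B'(q) = 2q + 8 vanishes at q ∈ {-4}.
Local minima of A (where A''>0): A(-4)=-64, A(2)=-64. Local minima of B: B(-4)=-16.
So the global minimum of g is A(-4) + B(-4) + 6 = -64 − 16 + 6 = -74, attained at (-4, -4).

-74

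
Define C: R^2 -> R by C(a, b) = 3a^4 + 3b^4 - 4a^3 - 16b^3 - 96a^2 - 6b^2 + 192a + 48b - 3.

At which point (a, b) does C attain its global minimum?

C(a,b) separates as P(a) + Q(b) − 3, so its minimum is min P + min Q − 3.
P'(a) = 12(a - 4)(a - 1)(a + 4) vanishes at a ∈ {-4, 1, 4}; Q'(b) = 12(b - 4)(b - 1)(b + 1) vanishes at b ∈ {-1, 1, 4}.
Local minima of P (where P''>0): P(-4)=-1280, P(4)=-256. Local minima of Q: Q(-1)=-35, Q(4)=-160.
So the global minimum of C is P(-4) + Q(4) − 3 = -1280 − 160 − 3 = -1443, attained at (-4, 4).

(-4, 4)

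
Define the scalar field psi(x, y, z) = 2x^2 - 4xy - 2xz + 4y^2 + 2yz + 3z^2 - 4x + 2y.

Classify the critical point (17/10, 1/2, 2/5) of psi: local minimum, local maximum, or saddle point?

The Hessian is constant: H = [[4, -4, -2], [-4, 8, 2], [-2, 2, 6]].
Leading principal minors: Δ₁ = 4, Δ₂ = 16, Δ₃ = 80.
All leading minors are positive, so H is positive definite: a local minimum.

local minimum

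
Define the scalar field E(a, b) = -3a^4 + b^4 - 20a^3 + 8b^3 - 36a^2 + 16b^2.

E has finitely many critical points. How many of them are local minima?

E separates as a function of a plus a function of b, so ∇E=0 decouples.
∂E/∂a = -12a(a + 2)(a + 3) = 0 at a ∈ {-3, -2, 0}; ∂E/∂b = 4b(b + 2)(b + 4) = 0 at b ∈ {-4, -2, 0}.
The Hessian is diagonal: diag(E_aa, E_bb). Second derivatives: E_aa(-3)=-36, E_aa(-2)=24, E_aa(0)=-72; E_bb(-4)=32, E_bb(-2)=-16, E_bb(0)=32.
Local minima occur where both diagonal entries positive: (-2, -4), (-2, 0). Count: 2.

2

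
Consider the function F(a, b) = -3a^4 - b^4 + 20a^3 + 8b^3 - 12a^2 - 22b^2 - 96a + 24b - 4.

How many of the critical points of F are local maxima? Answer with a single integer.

F separates as a function of a plus a function of b, so ∇F=0 decouples.
∂F/∂a = -12(a - 4)(a - 2)(a + 1) = 0 at a ∈ {-1, 2, 4}; ∂F/∂b = -4(b - 3)(b - 2)(b - 1) = 0 at b ∈ {1, 2, 3}.
The Hessian is diagonal: diag(F_aa, F_bb). Second derivatives: F_aa(-1)=-180, F_aa(2)=72, F_aa(4)=-120; F_bb(1)=-8, F_bb(2)=4, F_bb(3)=-8.
Local maxima occur where both diagonal entries negative: (-1, 1), (-1, 3), (4, 1), (4, 3). Count: 4.

4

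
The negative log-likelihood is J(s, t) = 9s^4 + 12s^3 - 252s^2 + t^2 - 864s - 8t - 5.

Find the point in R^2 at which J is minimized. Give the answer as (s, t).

(4, 4)

J(s,t) separates as P(s) + Q(t) − 5, so its minimum is min P + min Q − 5.
P'(s) = 36(s - 4)(s + 2)(s + 3) vanishes at s ∈ {-3, -2, 4}; Q'(t) = 2(t - 4) vanishes at t ∈ {4}.
Local minima of P (where P''>0): P(-3)=729, P(4)=-4416. Local minima of Q: Q(4)=-16.
So the global minimum of J is P(4) + Q(4) − 5 = -4416 − 16 − 5 = -4437, attained at (4, 4).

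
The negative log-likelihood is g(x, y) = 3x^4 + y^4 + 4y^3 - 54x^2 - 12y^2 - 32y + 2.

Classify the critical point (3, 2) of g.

The mixed partial ∂²g/∂x∂y is 0, so the Hessian at any point is diag(g_xx, g_yy) = diag(36(x^2 - 3), 12(y^2 + 2y - 2)).
At (3, 2): H = diag(216, 72).
Both eigenvalues are positive, so H is positive definite: a local minimum.

local minimum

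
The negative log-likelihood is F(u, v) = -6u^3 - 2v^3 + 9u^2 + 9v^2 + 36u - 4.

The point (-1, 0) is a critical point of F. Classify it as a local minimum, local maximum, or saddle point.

The mixed partial ∂²F/∂u∂v is 0, so the Hessian at any point is diag(F_uu, F_vv) = diag(18(-2u + 1), 6(-2v + 3)).
At (-1, 0): H = diag(54, 18).
Both eigenvalues are positive, so H is positive definite: a local minimum.

local minimum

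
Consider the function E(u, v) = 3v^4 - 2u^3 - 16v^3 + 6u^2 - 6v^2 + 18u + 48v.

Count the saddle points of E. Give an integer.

E separates as a function of u plus a function of v, so ∇E=0 decouples.
∂E/∂u = -6(u - 3)(u + 1) = 0 at u ∈ {-1, 3}; ∂E/∂v = 12(v - 4)(v - 1)(v + 1) = 0 at v ∈ {-1, 1, 4}.
The Hessian is diagonal: diag(E_uu, E_vv). Second derivatives: E_uu(-1)=24, E_uu(3)=-24; E_vv(-1)=120, E_vv(1)=-72, E_vv(4)=180.
Saddle points occur where the two diagonal entries have opposite signs: (-1, 1), (3, -1), (3, 4). Count: 3.

3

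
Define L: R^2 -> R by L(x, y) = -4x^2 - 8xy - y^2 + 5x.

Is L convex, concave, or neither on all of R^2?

neither

L is quadratic, so its Hessian is the constant matrix H = [[-8, -8], [-8, -2]].
det(H) = -48, tr(H) = -10.
det(H) < 0, so H is indefinite: neither convex nor concave.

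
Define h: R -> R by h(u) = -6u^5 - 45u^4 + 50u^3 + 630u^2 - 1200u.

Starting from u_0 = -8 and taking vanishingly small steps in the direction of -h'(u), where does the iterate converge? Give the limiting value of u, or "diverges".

-5

h'(u) = -30(u - 2)(u - 1)(u + 4)(u + 5), so h'(-8) = -32400.
Gradient descent moves in the -h' direction, i.e. u is increasing.
The nearest critical point in that direction is u = -5, where h'' = 1260 > 0 (a local minimum). The iterate converges there.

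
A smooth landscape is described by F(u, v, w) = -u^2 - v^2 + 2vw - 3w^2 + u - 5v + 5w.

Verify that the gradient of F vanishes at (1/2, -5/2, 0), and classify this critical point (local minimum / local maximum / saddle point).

∇F = (-2u + 1, -2v + 2w - 5, 2v - 6w + 5); substituting (1/2, -5/2, 0) gives ∇F = (0, 0, 0), so (1/2, -5/2, 0) is indeed a critical point.
The Hessian is constant: H = [[-2, 0, 0], [0, -2, 2], [0, 2, -6]].
Leading principal minors: Δ₁ = -2, Δ₂ = 4, Δ₃ = -16.
The minors alternate sign starting negative (−, +, −), so H is negative definite: a local maximum.

local maximum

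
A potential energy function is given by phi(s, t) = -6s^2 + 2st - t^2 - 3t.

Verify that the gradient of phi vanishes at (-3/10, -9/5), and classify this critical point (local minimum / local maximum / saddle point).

∇phi = (-12s + 2t, 2s - 2t - 3); substituting (-3/10, -9/5) gives ∇phi = (0, 0), so (-3/10, -9/5) is indeed a critical point.
The Hessian of phi is constant: H = [[-12, 2], [2, -2]].
det(H) = (-12)·(-2) − 2² = 20.
det(H) > 0 and tr(H) = -14 < 0, so H is negative definite and the point is a local maximum.

local maximum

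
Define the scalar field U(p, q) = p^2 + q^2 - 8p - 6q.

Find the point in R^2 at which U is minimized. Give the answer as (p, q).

U(p,q) separates as A(p) + B(q), so its minimum is min A + min B.
A'(p) = 2p - 8 vanishes at p ∈ {4}; B'(q) = 2q - 6 vanishes at q ∈ {3}.
Local minima of A (where A''>0): A(4)=-16. Local minima of B: B(3)=-9.
So the global minimum of U is A(4) + B(3) = -16 − 9 = -25, attained at (4, 3).

(4, 3)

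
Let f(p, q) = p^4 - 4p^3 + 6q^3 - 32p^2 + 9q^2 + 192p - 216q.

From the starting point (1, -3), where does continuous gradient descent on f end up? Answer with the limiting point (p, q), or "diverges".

f is separable, so gradient descent decouples: p follows -∂f/∂p, q follows -∂f/∂q.
∂f/∂p = 4(p - 4)(p - 3)(p + 4); at p=1 this is 120, so p decreases.
∂f/∂q = 18(q - 3)(q + 4); at q=-3 this is -108, so q increases.
p converges to its nearest critical value -4 (a local min of the p-part); q converges to 3. The iterate converges to (-4, 3).

(-4, 3)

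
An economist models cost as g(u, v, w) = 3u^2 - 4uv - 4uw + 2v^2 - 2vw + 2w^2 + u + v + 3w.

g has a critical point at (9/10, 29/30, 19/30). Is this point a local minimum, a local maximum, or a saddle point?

The Hessian is constant: H = [[6, -4, -4], [-4, 4, -2], [-4, -2, 4]].
Leading principal minors: Δ₁ = 6, Δ₂ = 8, Δ₃ = -120.
The minors fit neither the all-positive nor the alternating-sign pattern, so H is indefinite: a saddle point.

saddle point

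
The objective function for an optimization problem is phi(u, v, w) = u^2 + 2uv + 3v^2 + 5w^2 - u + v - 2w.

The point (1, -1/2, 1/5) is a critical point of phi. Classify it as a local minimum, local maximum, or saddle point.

local minimum

The Hessian is constant: H = [[2, 2, 0], [2, 6, 0], [0, 0, 10]].
Leading principal minors: Δ₁ = 2, Δ₂ = 8, Δ₃ = 80.
All leading minors are positive, so H is positive definite: a local minimum.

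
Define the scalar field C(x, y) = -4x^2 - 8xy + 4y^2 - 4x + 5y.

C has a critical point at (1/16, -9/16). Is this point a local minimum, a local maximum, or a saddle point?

saddle point

The Hessian of C is constant: H = [[-8, -8], [-8, 8]].
det(H) = (-8)·8 − (-8)² = -128.
Since det(H) < 0, H is indefinite and the critical point is a saddle point.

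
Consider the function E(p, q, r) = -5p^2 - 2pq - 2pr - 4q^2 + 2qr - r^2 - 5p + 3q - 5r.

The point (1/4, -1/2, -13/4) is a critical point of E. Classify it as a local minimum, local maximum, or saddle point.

local maximum

The Hessian is constant: H = [[-10, -2, -2], [-2, -8, 2], [-2, 2, -2]].
Leading principal minors: Δ₁ = -10, Δ₂ = 76, Δ₃ = -64.
The minors alternate sign starting negative (−, +, −), so H is negative definite: a local maximum.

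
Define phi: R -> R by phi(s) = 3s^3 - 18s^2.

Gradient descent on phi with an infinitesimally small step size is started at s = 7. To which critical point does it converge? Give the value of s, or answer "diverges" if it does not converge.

phi'(s) = 9s(s - 4), so phi'(7) = 189.
Gradient descent moves in the -phi' direction, i.e. s is decreasing.
The nearest critical point in that direction is s = 4, where phi'' = 36 > 0 (a local minimum). The iterate converges there.

4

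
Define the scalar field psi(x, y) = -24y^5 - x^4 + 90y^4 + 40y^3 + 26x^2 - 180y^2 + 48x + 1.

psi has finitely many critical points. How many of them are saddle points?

6

psi separates as a function of x plus a function of y, so ∇psi=0 decouples.
∂psi/∂x = -4(x - 4)(x + 1)(x + 3) = 0 at x ∈ {-3, -1, 4}; ∂psi/∂y = -120y(y - 3)(y - 1)(y + 1) = 0 at y ∈ {-1, 0, 1, 3}.
The Hessian is diagonal: diag(psi_xx, psi_yy). Second derivatives: psi_xx(-3)=-56, psi_xx(-1)=40, psi_xx(4)=-140; psi_yy(-1)=960, psi_yy(0)=-360, psi_yy(1)=480, psi_yy(3)=-2880.
Saddle points occur where the two diagonal entries have opposite signs: (-3, -1), (-3, 1), (-1, 0), (-1, 3), (4, -1), (4, 1). Count: 6.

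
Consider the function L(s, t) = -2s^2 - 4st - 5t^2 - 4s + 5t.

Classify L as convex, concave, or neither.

L is quadratic, so its Hessian is the constant matrix H = [[-4, -4], [-4, -10]].
det(H) = 24, tr(H) = -14.
det(H) > 0 and tr(H) < 0, so H is negative definite everywhere: concave.

concave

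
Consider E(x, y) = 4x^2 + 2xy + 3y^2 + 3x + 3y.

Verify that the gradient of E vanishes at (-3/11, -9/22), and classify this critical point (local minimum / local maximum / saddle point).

∇E = (8x + 2y + 3, 2x + 6y + 3); substituting (-3/11, -9/22) gives ∇E = (0, 0), so (-3/11, -9/22) is indeed a critical point.
The Hessian of E is constant: H = [[8, 2], [2, 6]].
det(H) = 8·6 − 2² = 44.
det(H) > 0 and tr(H) = 14 > 0, so H is positive definite and the point is a local minimum.

local minimum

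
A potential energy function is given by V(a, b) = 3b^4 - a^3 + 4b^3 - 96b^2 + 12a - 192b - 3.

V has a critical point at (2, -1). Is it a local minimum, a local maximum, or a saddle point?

The mixed partial ∂²V/∂a∂b is 0, so the Hessian at any point is diag(V_aa, V_bb) = diag(-6a, 12(3b^2 + 2b - 16)).
At (2, -1): H = diag(-12, -180).
Both eigenvalues are negative, so H is negative definite: a local maximum.

local maximum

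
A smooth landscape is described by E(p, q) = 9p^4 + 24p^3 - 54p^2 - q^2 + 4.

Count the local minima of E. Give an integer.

E separates as a function of p plus a function of q, so ∇E=0 decouples.
∂E/∂p = 36p(p - 1)(p + 3) = 0 at p ∈ {-3, 0, 1}; ∂E/∂q = -2q = 0 at q ∈ {0}.
The Hessian is diagonal: diag(E_pp, E_qq). Second derivatives: E_pp(-3)=432, E_pp(0)=-108, E_pp(1)=144; E_qq(0)=-2.
Local minima occur where both diagonal entries positive: none. Count: 0.

0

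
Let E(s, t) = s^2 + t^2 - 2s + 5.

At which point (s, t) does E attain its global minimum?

E(s,t) separates as P(s) + Q(t) + 5, so its minimum is min P + min Q + 5.
P'(s) = 2s - 2 vanishes at s ∈ {1}; Q'(t) = 2t vanishes at t ∈ {0}.
Local minima of P (where P''>0): P(1)=-1. Local minima of Q: Q(0)=0.
So the global minimum of E is P(1) + Q(0) + 5 = -1 + 0 + 5 = 4, attained at (1, 0).

(1, 0)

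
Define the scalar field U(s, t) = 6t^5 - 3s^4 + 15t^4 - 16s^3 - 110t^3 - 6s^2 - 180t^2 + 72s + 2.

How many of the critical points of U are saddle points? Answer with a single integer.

6

U separates as a function of s plus a function of t, so ∇U=0 decouples.
∂U/∂s = -12(s - 1)(s + 2)(s + 3) = 0 at s ∈ {-3, -2, 1}; ∂U/∂t = 30t(t - 3)(t + 1)(t + 4) = 0 at t ∈ {-4, -1, 0, 3}.
The Hessian is diagonal: diag(U_ss, U_tt). Second derivatives: U_ss(-3)=-48, U_ss(-2)=36, U_ss(1)=-144; U_tt(-4)=-2520, U_tt(-1)=360, U_tt(0)=-360, U_tt(3)=2520.
Saddle points occur where the two diagonal entries have opposite signs: (-3, -1), (-3, 3), (-2, -4), (-2, 0), (1, -1), (1, 3). Count: 6.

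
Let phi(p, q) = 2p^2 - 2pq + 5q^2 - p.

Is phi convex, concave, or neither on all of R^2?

convex

phi is quadratic, so its Hessian is the constant matrix H = [[4, -2], [-2, 10]].
det(H) = 36, tr(H) = 14.
det(H) > 0 and tr(H) > 0, so H is positive definite everywhere: convex.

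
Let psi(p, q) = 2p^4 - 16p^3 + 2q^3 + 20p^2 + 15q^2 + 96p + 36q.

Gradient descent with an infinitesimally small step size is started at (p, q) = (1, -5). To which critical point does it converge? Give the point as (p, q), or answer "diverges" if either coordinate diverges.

diverges

psi is separable, so gradient descent decouples: p follows -∂psi/∂p, q follows -∂psi/∂q.
∂psi/∂p = 8(p - 4)(p - 3)(p + 1); at p=1 this is 96, so p decreases.
∂psi/∂q = 6(q + 2)(q + 3); at q=-5 this is 36, so q decreases.
The q-coordinate has no critical point in that direction and runs off to infinity.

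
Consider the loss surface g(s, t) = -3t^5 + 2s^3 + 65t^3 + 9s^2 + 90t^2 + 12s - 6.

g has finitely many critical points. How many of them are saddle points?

4

g separates as a function of s plus a function of t, so ∇g=0 decouples.
∂g/∂s = 6(s + 1)(s + 2) = 0 at s ∈ {-2, -1}; ∂g/∂t = -15t(t - 4)(t + 1)(t + 3) = 0 at t ∈ {-3, -1, 0, 4}.
The Hessian is diagonal: diag(g_ss, g_tt). Second derivatives: g_ss(-2)=-6, g_ss(-1)=6; g_tt(-3)=630, g_tt(-1)=-150, g_tt(0)=180, g_tt(4)=-2100.
Saddle points occur where the two diagonal entries have opposite signs: (-2, -3), (-2, 0), (-1, -1), (-1, 4). Count: 4.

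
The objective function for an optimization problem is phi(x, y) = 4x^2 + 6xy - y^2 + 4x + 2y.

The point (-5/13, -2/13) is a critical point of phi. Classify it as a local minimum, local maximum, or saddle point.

saddle point

The Hessian of phi is constant: H = [[8, 6], [6, -2]].
det(H) = 8·(-2) − 6² = -52.
Since det(H) < 0, H is indefinite and the critical point is a saddle point.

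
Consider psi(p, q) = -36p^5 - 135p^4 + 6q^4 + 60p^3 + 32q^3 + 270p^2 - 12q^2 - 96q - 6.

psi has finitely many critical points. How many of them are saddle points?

psi separates as a function of p plus a function of q, so ∇psi=0 decouples.
∂psi/∂p = -180p(p - 1)(p + 1)(p + 3) = 0 at p ∈ {-3, -1, 0, 1}; ∂psi/∂q = 24(q - 1)(q + 1)(q + 4) = 0 at q ∈ {-4, -1, 1}.
The Hessian is diagonal: diag(psi_pp, psi_qq). Second derivatives: psi_pp(-3)=4320, psi_pp(-1)=-720, psi_pp(0)=540, psi_pp(1)=-1440; psi_qq(-4)=360, psi_qq(-1)=-144, psi_qq(1)=240.
Saddle points occur where the two diagonal entries have opposite signs: (-3, -1), (-1, -4), (-1, 1), (0, -1), (1, -4), (1, 1). Count: 6.

6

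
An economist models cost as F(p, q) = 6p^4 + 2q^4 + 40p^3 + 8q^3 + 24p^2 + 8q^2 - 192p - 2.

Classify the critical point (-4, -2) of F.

local minimum

The mixed partial ∂²F/∂p∂q is 0, so the Hessian at any point is diag(F_pp, F_qq) = diag(24(3p^2 + 10p + 2), 8(3q^2 + 6q + 2)).
At (-4, -2): H = diag(240, 16).
Both eigenvalues are positive, so H is positive definite: a local minimum.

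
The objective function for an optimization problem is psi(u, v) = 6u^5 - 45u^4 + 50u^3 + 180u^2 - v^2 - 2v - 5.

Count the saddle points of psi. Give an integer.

psi separates as a function of u plus a function of v, so ∇psi=0 decouples.
∂psi/∂u = 30u(u - 4)(u - 3)(u + 1) = 0 at u ∈ {-1, 0, 3, 4}; ∂psi/∂v = -2(v + 1) = 0 at v ∈ {-1}.
The Hessian is diagonal: diag(psi_uu, psi_vv). Second derivatives: psi_uu(-1)=-600, psi_uu(0)=360, psi_uu(3)=-360, psi_uu(4)=600; psi_vv(-1)=-2.
Saddle points occur where the two diagonal entries have opposite signs: (0, -1), (4, -1). Count: 2.

2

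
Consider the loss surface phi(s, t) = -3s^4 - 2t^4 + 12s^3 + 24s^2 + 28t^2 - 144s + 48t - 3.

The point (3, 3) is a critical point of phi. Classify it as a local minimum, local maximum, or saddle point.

local maximum

The mixed partial ∂²phi/∂s∂t is 0, so the Hessian at any point is diag(phi_ss, phi_tt) = diag(12(-3s^2 + 6s + 4), 8(-3t^2 + 7)).
At (3, 3): H = diag(-60, -160).
Both eigenvalues are negative, so H is negative definite: a local maximum.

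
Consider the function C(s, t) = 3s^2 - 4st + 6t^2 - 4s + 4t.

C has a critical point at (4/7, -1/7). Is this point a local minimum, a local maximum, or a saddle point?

The Hessian of C is constant: H = [[6, -4], [-4, 12]].
det(H) = 6·12 − (-4)² = 56.
det(H) > 0 and tr(H) = 18 > 0, so H is positive definite and the point is a local minimum.

local minimum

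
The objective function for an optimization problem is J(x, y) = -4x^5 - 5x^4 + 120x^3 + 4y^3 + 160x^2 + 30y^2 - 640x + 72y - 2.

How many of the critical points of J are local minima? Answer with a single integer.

2

J separates as a function of x plus a function of y, so ∇J=0 decouples.
∂J/∂x = -20(x - 4)(x - 1)(x + 2)(x + 4) = 0 at x ∈ {-4, -2, 1, 4}; ∂J/∂y = 12(y + 2)(y + 3) = 0 at y ∈ {-3, -2}.
The Hessian is diagonal: diag(J_xx, J_yy). Second derivatives: J_xx(-4)=1600, J_xx(-2)=-720, J_xx(1)=900, J_xx(4)=-2880; J_yy(-3)=-12, J_yy(-2)=12.
Local minima occur where both diagonal entries positive: (-4, -2), (1, -2). Count: 2.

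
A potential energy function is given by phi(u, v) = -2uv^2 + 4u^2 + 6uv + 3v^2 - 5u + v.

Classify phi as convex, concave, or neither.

neither

The term -2uv^2 is cubic, so the Hessian is not constant.
∂²phi/∂v² = -4u + 6, which takes both signs as u varies (negative for sufficiently large u). A diagonal entry of the Hessian changing sign means the Hessian is neither positive- nor negative-semidefinite on all of R^2.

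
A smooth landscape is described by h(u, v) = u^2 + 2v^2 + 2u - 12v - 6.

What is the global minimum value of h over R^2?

h(u,v) separates as P(u) + Q(v) − 6, so its minimum is min P + min Q − 6.
P'(u) = 2u + 2 vanishes at u ∈ {-1}; Q'(v) = 4v - 12 vanishes at v ∈ {3}.
Local minima of P (where P''>0): P(-1)=-1. Local minima of Q: Q(3)=-18.
So the global minimum of h is P(-1) + Q(3) − 6 = -1 − 18 − 6 = -25, attained at (-1, 3).

-25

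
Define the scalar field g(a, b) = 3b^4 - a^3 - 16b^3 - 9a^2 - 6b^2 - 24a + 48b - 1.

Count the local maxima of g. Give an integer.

g separates as a function of a plus a function of b, so ∇g=0 decouples.
∂g/∂a = -3(a + 2)(a + 4) = 0 at a ∈ {-4, -2}; ∂g/∂b = 12(b - 4)(b - 1)(b + 1) = 0 at b ∈ {-1, 1, 4}.
The Hessian is diagonal: diag(g_aa, g_bb). Second derivatives: g_aa(-4)=6, g_aa(-2)=-6; g_bb(-1)=120, g_bb(1)=-72, g_bb(4)=180.
Local maxima occur where both diagonal entries negative: (-2, 1). Count: 1.

1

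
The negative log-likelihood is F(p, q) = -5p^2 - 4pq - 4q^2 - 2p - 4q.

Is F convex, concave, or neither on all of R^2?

concave

F is quadratic, so its Hessian is the constant matrix H = [[-10, -4], [-4, -8]].
det(H) = 64, tr(H) = -18.
det(H) > 0 and tr(H) < 0, so H is negative definite everywhere: concave.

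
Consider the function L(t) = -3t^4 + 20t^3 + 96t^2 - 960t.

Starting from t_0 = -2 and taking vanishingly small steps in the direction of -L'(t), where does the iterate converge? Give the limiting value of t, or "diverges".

L'(t) = -12(t - 5)(t - 4)(t + 4), so L'(-2) = -1008.
Gradient descent moves in the -L' direction, i.e. t is increasing.
The nearest critical point in that direction is t = 4, where L'' = 96 > 0 (a local minimum). The iterate converges there.

4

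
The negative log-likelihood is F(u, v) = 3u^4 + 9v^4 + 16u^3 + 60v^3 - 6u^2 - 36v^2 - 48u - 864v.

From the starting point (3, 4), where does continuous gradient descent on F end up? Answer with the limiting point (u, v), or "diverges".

F is separable, so gradient descent decouples: u follows -∂F/∂u, v follows -∂F/∂v.
∂F/∂u = 12(u - 1)(u + 1)(u + 4); at u=3 this is 672, so u decreases.
∂F/∂v = 36(v - 2)(v + 3)(v + 4); at v=4 this is 4032, so v decreases.
u converges to its nearest critical value 1 (a local min of the u-part); v converges to 2. The iterate converges to (1, 2).

(1, 2)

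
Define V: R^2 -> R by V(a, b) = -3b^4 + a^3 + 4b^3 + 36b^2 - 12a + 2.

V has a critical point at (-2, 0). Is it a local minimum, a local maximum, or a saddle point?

saddle point

The mixed partial ∂²V/∂a∂b is 0, so the Hessian at any point is diag(V_aa, V_bb) = diag(6a, 12(-3b^2 + 2b + 6)).
At (-2, 0): H = diag(-12, 72).
The eigenvalues have opposite signs, so H is indefinite: a saddle point.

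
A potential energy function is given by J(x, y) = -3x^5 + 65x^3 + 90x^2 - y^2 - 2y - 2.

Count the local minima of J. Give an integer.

0

J separates as a function of x plus a function of y, so ∇J=0 decouples.
∂J/∂x = -15x(x - 4)(x + 1)(x + 3) = 0 at x ∈ {-3, -1, 0, 4}; ∂J/∂y = -2(y + 1) = 0 at y ∈ {-1}.
The Hessian is diagonal: diag(J_xx, J_yy). Second derivatives: J_xx(-3)=630, J_xx(-1)=-150, J_xx(0)=180, J_xx(4)=-2100; J_yy(-1)=-2.
Local minima occur where both diagonal entries positive: none. Count: 0.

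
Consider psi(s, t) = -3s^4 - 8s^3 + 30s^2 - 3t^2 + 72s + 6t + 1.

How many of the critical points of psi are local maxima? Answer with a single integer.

2

psi separates as a function of s plus a function of t, so ∇psi=0 decouples.
∂psi/∂s = -12(s - 2)(s + 1)(s + 3) = 0 at s ∈ {-3, -1, 2}; ∂psi/∂t = -6(t - 1) = 0 at t ∈ {1}.
The Hessian is diagonal: diag(psi_ss, psi_tt). Second derivatives: psi_ss(-3)=-120, psi_ss(-1)=72, psi_ss(2)=-180; psi_tt(1)=-6.
Local maxima occur where both diagonal entries negative: (-3, 1), (2, 1). Count: 2.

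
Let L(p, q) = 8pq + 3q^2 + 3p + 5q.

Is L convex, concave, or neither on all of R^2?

neither

L is quadratic, so its Hessian is the constant matrix H = [[0, 8], [8, 6]].
det(H) = -64, tr(H) = 6.
det(H) < 0, so H is indefinite: neither convex nor concave.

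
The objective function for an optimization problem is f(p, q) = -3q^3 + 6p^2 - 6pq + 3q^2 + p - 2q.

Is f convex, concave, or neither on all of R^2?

The term -3q^3 is cubic, so the Hessian is not constant.
∂²f/∂q² = -18q + 6, which takes both signs as q varies (negative for sufficiently large q). A diagonal entry of the Hessian changing sign means the Hessian is neither positive- nor negative-semidefinite on all of R^2.

neither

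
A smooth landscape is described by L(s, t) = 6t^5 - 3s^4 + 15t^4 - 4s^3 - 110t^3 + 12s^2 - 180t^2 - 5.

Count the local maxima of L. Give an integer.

L separates as a function of s plus a function of t, so ∇L=0 decouples.
∂L/∂s = -12s(s - 1)(s + 2) = 0 at s ∈ {-2, 0, 1}; ∂L/∂t = 30t(t - 3)(t + 1)(t + 4) = 0 at t ∈ {-4, -1, 0, 3}.
The Hessian is diagonal: diag(L_ss, L_tt). Second derivatives: L_ss(-2)=-72, L_ss(0)=24, L_ss(1)=-36; L_tt(-4)=-2520, L_tt(-1)=360, L_tt(0)=-360, L_tt(3)=2520.
Local maxima occur where both diagonal entries negative: (-2, -4), (-2, 0), (1, -4), (1, 0). Count: 4.

4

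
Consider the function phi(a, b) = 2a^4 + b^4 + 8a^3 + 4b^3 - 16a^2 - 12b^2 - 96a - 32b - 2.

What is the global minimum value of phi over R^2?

phi(a,b) separates as P(a) + Q(b) − 2, so its minimum is min P + min Q − 2.
P'(a) = 8(a - 2)(a + 2)(a + 3) vanishes at a ∈ {-3, -2, 2}; Q'(b) = 4(b - 2)(b + 1)(b + 4) vanishes at b ∈ {-4, -1, 2}.
Local minima of P (where P''>0): P(-3)=90, P(2)=-160. Local minima of Q: Q(-4)=-64, Q(2)=-64.
So the global minimum of phi is P(2) + Q(-4) − 2 = -160 − 64 − 2 = -226, attained at (2, -4).

-226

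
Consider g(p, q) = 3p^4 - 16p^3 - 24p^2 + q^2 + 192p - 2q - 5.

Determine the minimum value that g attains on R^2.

-310

g(p,q) separates as A(p) + B(q) − 5, so its minimum is min A + min B − 5.
A'(p) = 12(p - 4)(p - 2)(p + 2) vanishes at p ∈ {-2, 2, 4}; B'(q) = 2q - 2 vanishes at q ∈ {1}.
Local minima of A (where A''>0): A(-2)=-304, A(4)=128. Local minima of B: B(1)=-1.
So the global minimum of g is A(-2) + B(1) − 5 = -304 − 1 − 5 = -310, attained at (-2, 1).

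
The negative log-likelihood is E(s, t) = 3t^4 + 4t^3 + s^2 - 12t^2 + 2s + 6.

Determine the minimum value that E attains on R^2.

E(s,t) separates as P(s) + Q(t) + 6, so its minimum is min P + min Q + 6.
P'(s) = 2s + 2 vanishes at s ∈ {-1}; Q'(t) = 12t(t - 1)(t + 2) vanishes at t ∈ {-2, 0, 1}.
Local minima of P (where P''>0): P(-1)=-1. Local minima of Q: Q(-2)=-32, Q(1)=-5.
So the global minimum of E is P(-1) + Q(-2) + 6 = -1 − 32 + 6 = -27, attained at (-1, -2).

-27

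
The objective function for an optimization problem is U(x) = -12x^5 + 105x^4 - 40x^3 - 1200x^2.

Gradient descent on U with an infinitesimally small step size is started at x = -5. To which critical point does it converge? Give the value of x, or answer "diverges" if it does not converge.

-2

U'(x) = -60x(x - 5)(x - 4)(x + 2), so U'(-5) = -81000.
Gradient descent moves in the -U' direction, i.e. x is increasing.
The nearest critical point in that direction is x = -2, where U'' = 5040 > 0 (a local minimum). The iterate converges there.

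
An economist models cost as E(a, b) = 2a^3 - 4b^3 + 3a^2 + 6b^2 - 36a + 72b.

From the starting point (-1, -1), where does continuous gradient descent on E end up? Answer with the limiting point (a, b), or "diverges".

(2, -2)

E is separable, so gradient descent decouples: a follows -∂E/∂a, b follows -∂E/∂b.
∂E/∂a = 6(a - 2)(a + 3); at a=-1 this is -36, so a increases.
∂E/∂b = -12(b - 3)(b + 2); at b=-1 this is 48, so b decreases.
a converges to its nearest critical value 2 (a local min of the a-part); b converges to -2. The iterate converges to (2, -2).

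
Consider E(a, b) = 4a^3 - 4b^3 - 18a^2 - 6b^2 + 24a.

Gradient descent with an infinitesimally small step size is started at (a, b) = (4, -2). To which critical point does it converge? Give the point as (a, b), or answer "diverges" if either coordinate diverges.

(2, -1)

E is separable, so gradient descent decouples: a follows -∂E/∂a, b follows -∂E/∂b.
∂E/∂a = 12(a - 2)(a - 1); at a=4 this is 72, so a decreases.
∂E/∂b = -12b(b + 1); at b=-2 this is -24, so b increases.
a converges to its nearest critical value 2 (a local min of the a-part); b converges to -1. The iterate converges to (2, -1).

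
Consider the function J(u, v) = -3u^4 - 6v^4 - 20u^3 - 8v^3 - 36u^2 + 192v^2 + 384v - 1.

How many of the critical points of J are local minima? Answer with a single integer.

J separates as a function of u plus a function of v, so ∇J=0 decouples.
∂J/∂u = -12u(u + 2)(u + 3) = 0 at u ∈ {-3, -2, 0}; ∂J/∂v = -24(v - 4)(v + 1)(v + 4) = 0 at v ∈ {-4, -1, 4}.
The Hessian is diagonal: diag(J_uu, J_vv). Second derivatives: J_uu(-3)=-36, J_uu(-2)=24, J_uu(0)=-72; J_vv(-4)=-576, J_vv(-1)=360, J_vv(4)=-960.
Local minima occur where both diagonal entries positive: (-2, -1). Count: 1.

1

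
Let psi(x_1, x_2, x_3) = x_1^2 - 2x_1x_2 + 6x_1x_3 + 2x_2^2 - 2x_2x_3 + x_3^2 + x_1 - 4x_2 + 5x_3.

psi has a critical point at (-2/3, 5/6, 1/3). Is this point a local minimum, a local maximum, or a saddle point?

saddle point

The Hessian is constant: H = [[2, -2, 6], [-2, 4, -2], [6, -2, 2]].
Leading principal minors: Δ₁ = 2, Δ₂ = 4, Δ₃ = -96.
The minors fit neither the all-positive nor the alternating-sign pattern, so H is indefinite: a saddle point.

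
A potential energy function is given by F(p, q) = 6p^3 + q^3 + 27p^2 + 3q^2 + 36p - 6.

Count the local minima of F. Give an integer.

1

F separates as a function of p plus a function of q, so ∇F=0 decouples.
∂F/∂p = 18(p + 1)(p + 2) = 0 at p ∈ {-2, -1}; ∂F/∂q = 3q(q + 2) = 0 at q ∈ {-2, 0}.
The Hessian is diagonal: diag(F_pp, F_qq). Second derivatives: F_pp(-2)=-18, F_pp(-1)=18; F_qq(-2)=-6, F_qq(0)=6.
Local minima occur where both diagonal entries positive: (-1, 0). Count: 1.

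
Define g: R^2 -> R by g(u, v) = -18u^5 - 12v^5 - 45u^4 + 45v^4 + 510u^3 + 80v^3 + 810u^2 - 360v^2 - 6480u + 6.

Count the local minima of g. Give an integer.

g separates as a function of u plus a function of v, so ∇g=0 decouples.
∂g/∂u = -90(u - 3)(u - 2)(u + 3)(u + 4) = 0 at u ∈ {-4, -3, 2, 3}; ∂g/∂v = -60v(v - 3)(v - 2)(v + 2) = 0 at v ∈ {-2, 0, 2, 3}.
The Hessian is diagonal: diag(g_uu, g_vv). Second derivatives: g_uu(-4)=3780, g_uu(-3)=-2700, g_uu(2)=2700, g_uu(3)=-3780; g_vv(-2)=2400, g_vv(0)=-720, g_vv(2)=480, g_vv(3)=-900.
Local minima occur where both diagonal entries positive: (-4, -2), (-4, 2), (2, -2), (2, 2). Count: 4.

4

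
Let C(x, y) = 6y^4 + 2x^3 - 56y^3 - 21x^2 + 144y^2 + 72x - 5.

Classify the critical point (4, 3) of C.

The mixed partial ∂²C/∂x∂y is 0, so the Hessian at any point is diag(C_xx, C_yy) = diag(6(2x - 7), 24(3y^2 - 14y + 12)).
At (4, 3): H = diag(6, -72).
The eigenvalues have opposite signs, so H is indefinite: a saddle point.

saddle point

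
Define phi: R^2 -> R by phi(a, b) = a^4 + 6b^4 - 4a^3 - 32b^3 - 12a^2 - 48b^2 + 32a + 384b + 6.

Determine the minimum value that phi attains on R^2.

-666

phi(a,b) separates as P(a) + Q(b) + 6, so its minimum is min P + min Q + 6.
P'(a) = 4(a - 4)(a - 1)(a + 2) vanishes at a ∈ {-2, 1, 4}; Q'(b) = 24(b - 4)(b - 2)(b + 2) vanishes at b ∈ {-2, 2, 4}.
Local minima of P (where P''>0): P(-2)=-64, P(4)=-64. Local minima of Q: Q(-2)=-608, Q(4)=256.
So the global minimum of phi is P(-2) + Q(-2) + 6 = -64 − 608 + 6 = -666, attained at (-2, -2).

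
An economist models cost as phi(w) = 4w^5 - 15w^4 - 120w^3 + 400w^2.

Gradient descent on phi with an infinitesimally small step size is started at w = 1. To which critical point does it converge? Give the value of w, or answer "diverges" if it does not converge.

phi'(w) = 20w(w - 5)(w - 2)(w + 4), so phi'(1) = 400.
Gradient descent moves in the -phi' direction, i.e. w is decreasing.
The nearest critical point in that direction is w = 0, where phi'' = 800 > 0 (a local minimum). The iterate converges there.

0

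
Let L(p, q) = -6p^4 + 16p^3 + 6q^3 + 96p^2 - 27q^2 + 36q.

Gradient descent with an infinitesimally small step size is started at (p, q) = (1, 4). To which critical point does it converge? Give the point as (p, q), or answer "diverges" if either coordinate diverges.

(0, 2)

L is separable, so gradient descent decouples: p follows -∂L/∂p, q follows -∂L/∂q.
∂L/∂p = -24p(p - 4)(p + 2); at p=1 this is 216, so p decreases.
∂L/∂q = 18(q - 2)(q - 1); at q=4 this is 108, so q decreases.
p converges to its nearest critical value 0 (a local min of the p-part); q converges to 2. The iterate converges to (0, 2).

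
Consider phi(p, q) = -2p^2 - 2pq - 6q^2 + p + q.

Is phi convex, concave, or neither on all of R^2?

concave

phi is quadratic, so its Hessian is the constant matrix H = [[-4, -2], [-2, -12]].
det(H) = 44, tr(H) = -16.
det(H) > 0 and tr(H) < 0, so H is negative definite everywhere: concave.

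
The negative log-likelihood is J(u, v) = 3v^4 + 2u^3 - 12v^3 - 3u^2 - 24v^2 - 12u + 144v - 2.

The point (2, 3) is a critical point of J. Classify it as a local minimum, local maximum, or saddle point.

local minimum

The mixed partial ∂²J/∂u∂v is 0, so the Hessian at any point is diag(J_uu, J_vv) = diag(6(2u - 1), 12(3v^2 - 6v - 4)).
At (2, 3): H = diag(18, 60).
Both eigenvalues are positive, so H is positive definite: a local minimum.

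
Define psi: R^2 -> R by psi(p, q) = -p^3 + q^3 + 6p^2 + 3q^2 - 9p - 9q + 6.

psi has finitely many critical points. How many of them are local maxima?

1

psi separates as a function of p plus a function of q, so ∇psi=0 decouples.
∂psi/∂p = -3(p - 3)(p - 1) = 0 at p ∈ {1, 3}; ∂psi/∂q = 3(q - 1)(q + 3) = 0 at q ∈ {-3, 1}.
The Hessian is diagonal: diag(psi_pp, psi_qq). Second derivatives: psi_pp(1)=6, psi_pp(3)=-6; psi_qq(-3)=-12, psi_qq(1)=12.
Local maxima occur where both diagonal entries negative: (3, -3). Count: 1.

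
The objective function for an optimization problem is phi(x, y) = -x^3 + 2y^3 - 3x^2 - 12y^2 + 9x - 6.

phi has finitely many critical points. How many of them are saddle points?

phi separates as a function of x plus a function of y, so ∇phi=0 decouples.
∂phi/∂x = -3(x - 1)(x + 3) = 0 at x ∈ {-3, 1}; ∂phi/∂y = 6y(y - 4) = 0 at y ∈ {0, 4}.
The Hessian is diagonal: diag(phi_xx, phi_yy). Second derivatives: phi_xx(-3)=12, phi_xx(1)=-12; phi_yy(0)=-24, phi_yy(4)=24.
Saddle points occur where the two diagonal entries have opposite signs: (-3, 0), (1, 4). Count: 2.

2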